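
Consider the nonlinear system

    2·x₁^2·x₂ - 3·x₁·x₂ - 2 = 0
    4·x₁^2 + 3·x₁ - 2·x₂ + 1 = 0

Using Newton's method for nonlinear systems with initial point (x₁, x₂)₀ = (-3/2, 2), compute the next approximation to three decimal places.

(-1.111, 1.000)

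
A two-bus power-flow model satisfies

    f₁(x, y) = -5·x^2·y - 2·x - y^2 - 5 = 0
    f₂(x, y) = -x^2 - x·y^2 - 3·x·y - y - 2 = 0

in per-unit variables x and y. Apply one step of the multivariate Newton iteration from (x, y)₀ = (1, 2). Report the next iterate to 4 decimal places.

(0.5147, 0.8529)

At (1, 2): F = (-21.0000, -15.0000).
Jacobian J = [[-10·x·y - 2, -5·x^2 - 2·y], [-2·x - y^2 - 3·y, -2·x·y - 3·x - 1]].
At the point, J = [[-22.0000, -9.0000], [-12.0000, -8.0000]] (det J = 68.0000).
Solving J·Δ = −F gives Δ = (-0.4853, -1.1471).
Then the next iterate is (x, y)₁ = (0.5147, 0.8529).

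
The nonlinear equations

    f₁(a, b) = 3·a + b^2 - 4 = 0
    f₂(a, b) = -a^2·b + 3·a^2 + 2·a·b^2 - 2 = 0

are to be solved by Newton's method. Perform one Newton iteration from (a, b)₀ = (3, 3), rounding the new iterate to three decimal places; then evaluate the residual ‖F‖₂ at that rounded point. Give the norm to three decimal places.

107.501

At (3, 3): F = (14.000, 52.000).
Jacobian J = [[3, 2·b], [-2·a·b + 6·a + 2·b^2, -a^2 + 4·a·b]].
At the point, J = [[3.000, 6.000], [18.000, 27.000]] (det J = -27.000).
Solving J·Δ = −F gives Δ = (2.444, -3.556).
Then the next iterate is (a, b)₁ = (5.444, -0.556).
Re-evaluating at (5.444, -0.556): F = (12.64114, 106.75553), so ‖F‖₂ = 107.501.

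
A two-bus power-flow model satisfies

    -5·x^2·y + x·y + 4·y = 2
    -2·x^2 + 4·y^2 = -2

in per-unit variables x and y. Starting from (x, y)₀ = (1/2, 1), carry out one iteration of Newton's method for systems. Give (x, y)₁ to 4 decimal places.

(0.1912, 0.2353)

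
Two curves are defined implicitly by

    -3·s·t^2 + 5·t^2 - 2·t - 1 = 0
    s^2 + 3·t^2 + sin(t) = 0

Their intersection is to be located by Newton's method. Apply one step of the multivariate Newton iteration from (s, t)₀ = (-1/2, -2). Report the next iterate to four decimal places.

At (-1/2, -2): F = (29.0000, 11.340703).
Jacobian J = [[-3·t^2, -6·s·t + 10·t - 2], [2·s, 6·t + cos(t)]].
At the point, J = [[-12.0000, -28.0000], [-1.0000, -12.416147]] (det J = 120.993762).
Solving J·Δ = −F gives Δ = (0.3515, 0.8851).
Then the next iterate is (s, t)₁ = (-0.1485, -1.1149).

(-0.1485, -1.1149)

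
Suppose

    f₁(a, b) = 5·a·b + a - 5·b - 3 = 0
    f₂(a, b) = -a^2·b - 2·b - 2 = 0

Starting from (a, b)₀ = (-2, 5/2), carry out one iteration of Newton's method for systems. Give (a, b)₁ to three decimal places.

At (-2, 5/2): F = (-42.500, -17.000).
Jacobian J = [[5·b + 1, 5·a - 5], [-2·a·b, -a^2 - 2]].
At the point, J = [[13.500, -15.000], [10.000, -6.000]] (det J = 69.000).
Solving J·Δ = −F gives Δ = (0.000, -2.833).
Then the next iterate is (a, b)₁ = (-2.000, -0.333).

(-2.000, -0.333)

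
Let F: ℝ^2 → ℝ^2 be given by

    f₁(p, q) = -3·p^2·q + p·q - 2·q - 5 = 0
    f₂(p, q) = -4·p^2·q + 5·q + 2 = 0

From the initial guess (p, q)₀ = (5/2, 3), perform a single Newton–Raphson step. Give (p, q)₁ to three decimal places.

(3.035, -1.506)

At (5/2, 3): F = (-59.750, -58.000).
Jacobian J = [[-6·p·q + q, -3·p^2 + p - 2], [-8·p·q, -4·p^2 + 5]].
At the point, J = [[-42.000, -18.250], [-60.000, -20.000]] (det J = -255.000).
Solving J·Δ = −F gives Δ = (0.535, -4.506).
Then the next iterate is (p, q)₁ = (3.035, -1.506).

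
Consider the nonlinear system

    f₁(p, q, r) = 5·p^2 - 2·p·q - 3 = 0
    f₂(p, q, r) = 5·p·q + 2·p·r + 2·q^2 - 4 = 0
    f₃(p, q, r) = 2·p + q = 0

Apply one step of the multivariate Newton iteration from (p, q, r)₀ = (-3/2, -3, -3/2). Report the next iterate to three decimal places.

At (-3/2, -3, -3/2): F = (-0.750, 41.000, -6.000).
Jacobian J = [[10·p - 2·q, -2·p, 0], [5·q + 2·r, 5·p + 4·q, 2·p], [2, 1, 0]].
At the point, J = [[-9.000, 3.000, 0.000], [-18.000, -19.500, -3.000], [2.000, 1.000, 0.000]] (det J = -45.000).
Solving J·Δ = −F gives Δ = (1.150, 3.700, -17.283).
Then the next iterate is (p, q, r)₁ = (-0.350, 0.700, -18.783).

(-0.350, 0.700, -18.783)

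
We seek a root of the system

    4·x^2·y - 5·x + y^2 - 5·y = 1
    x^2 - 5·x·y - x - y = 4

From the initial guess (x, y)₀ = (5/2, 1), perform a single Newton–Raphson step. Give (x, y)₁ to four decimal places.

(3.6150, -0.1011)

At (5/2, 1): F = (7.5000, -13.7500).
Jacobian J = [[8·x·y - 5, 4·x^2 + 2·y - 5], [2·x - 5·y - 1, -5·x - 1]].
At the point, J = [[15.0000, 22.0000], [-1.0000, -13.5000]] (det J = -180.5000).
Solving J·Δ = −F gives Δ = (1.1150, -1.1011).
Then the next iterate is (x, y)₁ = (3.6150, -0.1011).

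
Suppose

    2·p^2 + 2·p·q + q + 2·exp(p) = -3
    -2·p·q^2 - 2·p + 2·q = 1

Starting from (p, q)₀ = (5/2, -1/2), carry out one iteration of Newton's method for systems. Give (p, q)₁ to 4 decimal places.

At (5/2, -1/2): F = (36.864988, -8.2500).
Jacobian J = [[4·p + 2·q + 2·exp(p), 2·p + 1], [-2·q^2 - 2, -4·p·q + 2]].
At the point, J = [[33.364988, 6.0000], [-2.5000, 7.0000]] (det J = 248.554915).
Solving J·Δ = −F gives Δ = (-1.2374, 0.7367).
Then the next iterate is (p, q)₁ = (1.2626, 0.2367).

(1.2626, 0.2367)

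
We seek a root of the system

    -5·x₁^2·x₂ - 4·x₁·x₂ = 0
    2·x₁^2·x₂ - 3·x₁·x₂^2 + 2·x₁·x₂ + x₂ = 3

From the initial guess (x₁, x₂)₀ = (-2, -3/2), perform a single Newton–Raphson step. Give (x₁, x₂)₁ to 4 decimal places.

At (-2, -3/2): F = (18.0000, 3.0000).
Jacobian J = [[-10·x₁·x₂ - 4·x₂, -5·x₁^2 - 4·x₁], [4·x₁·x₂ - 3·x₂^2 + 2·x₂, 2·x₁^2 - 6·x₁·x₂ + 2·x₁ + 1]].
At the point, J = [[-24.0000, -12.0000], [2.2500, -13.0000]] (det J = 339.0000).
Solving J·Δ = −F gives Δ = (0.5841, 0.3319).
Then the next iterate is (x₁, x₂)₁ = (-1.4159, -1.1681).

(-1.4159, -1.1681)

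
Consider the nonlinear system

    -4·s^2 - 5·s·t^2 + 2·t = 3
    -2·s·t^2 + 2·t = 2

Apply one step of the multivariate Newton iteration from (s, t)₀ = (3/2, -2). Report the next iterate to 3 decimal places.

(1.146, -0.917)

At (3/2, -2): F = (-46.000, -18.000).
Jacobian J = [[-8·s - 5·t^2, -10·s·t + 2], [-2·t^2, -4·s·t + 2]].
At the point, J = [[-32.000, 32.000], [-8.000, 14.000]] (det J = -192.000).
Solving J·Δ = −F gives Δ = (-0.354, 1.083).
Then the next iterate is (s, t)₁ = (1.146, -0.917).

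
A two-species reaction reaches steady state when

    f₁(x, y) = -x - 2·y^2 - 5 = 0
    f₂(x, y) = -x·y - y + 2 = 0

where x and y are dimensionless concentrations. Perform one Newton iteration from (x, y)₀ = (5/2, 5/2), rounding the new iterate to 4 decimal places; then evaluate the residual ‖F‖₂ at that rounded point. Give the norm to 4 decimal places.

8.0967

At (5/2, 5/2): F = (-20.0000, -6.7500).
Jacobian J = [[-1, -4·y], [-y, -x - 1]].
At the point, J = [[-1.0000, -10.0000], [-2.5000, -3.5000]] (det J = -21.5000).
Solving J·Δ = −F gives Δ = (0.1163, -2.0116).
Then the next iterate is (x, y)₁ = (2.6163, 0.4884).
Re-evaluating at (2.6163, 0.4884): F = (-8.093369, 0.233799), so ‖F‖₂ = 8.0967.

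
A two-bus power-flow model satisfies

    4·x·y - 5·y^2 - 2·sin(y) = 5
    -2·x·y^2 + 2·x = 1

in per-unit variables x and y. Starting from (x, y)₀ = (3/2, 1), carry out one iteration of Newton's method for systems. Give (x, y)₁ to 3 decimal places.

At (3/2, 1): F = (-5.68294, -1.000).
Jacobian J = [[4·y, 4·x - 10·y - 2·cos(y)], [-2·y^2 + 2, -4·x·y]].
At the point, J = [[4.000, -5.08060], [0.000, -6.000]] (det J = -24.000).
Solving J·Δ = −F gives Δ = (1.209, -0.167).
Then the next iterate is (x, y)₁ = (2.709, 0.833).

(2.709, 0.833)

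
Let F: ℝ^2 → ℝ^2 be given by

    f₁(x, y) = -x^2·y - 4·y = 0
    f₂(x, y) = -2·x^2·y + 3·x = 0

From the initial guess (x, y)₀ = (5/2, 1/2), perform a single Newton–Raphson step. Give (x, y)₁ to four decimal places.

At (5/2, 1/2): F = (-5.1250, 1.2500).
Jacobian J = [[-2·x·y, -x^2 - 4], [-4·x·y + 3, -2·x^2]].
At the point, J = [[-2.5000, -10.2500], [-2.0000, -12.5000]] (det J = 10.7500).
Solving J·Δ = −F gives Δ = (-7.1512, 1.2442).
Then the next iterate is (x, y)₁ = (-4.6512, 1.7442).

(-4.6512, 1.7442)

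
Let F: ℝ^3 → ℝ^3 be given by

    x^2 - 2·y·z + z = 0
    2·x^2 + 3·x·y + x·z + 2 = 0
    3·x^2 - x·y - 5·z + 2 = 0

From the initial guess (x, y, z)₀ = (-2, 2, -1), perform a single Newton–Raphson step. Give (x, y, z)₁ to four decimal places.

(-0.3250, 1.2875, -1.3750)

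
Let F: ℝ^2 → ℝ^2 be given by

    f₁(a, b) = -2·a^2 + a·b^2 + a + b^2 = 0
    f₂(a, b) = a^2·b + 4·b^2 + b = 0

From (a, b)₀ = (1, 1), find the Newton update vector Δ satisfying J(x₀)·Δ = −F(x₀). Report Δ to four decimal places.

(-0.5000, -0.5000)

At (1, 1): F = (1.0000, 6.0000).
Jacobian J = [[-4·a + b^2 + 1, 2·a·b + 2·b], [2·a·b, a^2 + 8·b + 1]].
At the point, J = [[-2.0000, 4.0000], [2.0000, 10.0000]] (det J = -28.0000).
Solving J·Δ = −F gives Δ = (-0.5000, -0.5000).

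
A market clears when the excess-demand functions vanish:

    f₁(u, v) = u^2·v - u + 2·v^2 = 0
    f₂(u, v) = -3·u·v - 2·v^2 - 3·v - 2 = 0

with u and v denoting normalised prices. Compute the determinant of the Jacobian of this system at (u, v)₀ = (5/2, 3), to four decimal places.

J = [[2·u·v - 1, u^2 + 4·v], [-3·v, -3·u - 4·v - 3]].
At the point, J = [[14.0000, 18.2500], [-9.0000, -22.5000]].
det J = -150.7500.

-150.7500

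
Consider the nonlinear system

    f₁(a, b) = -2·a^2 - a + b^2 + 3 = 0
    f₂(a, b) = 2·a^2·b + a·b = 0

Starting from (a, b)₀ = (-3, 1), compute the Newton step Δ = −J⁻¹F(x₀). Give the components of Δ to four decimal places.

At (-3, 1): F = (-11.0000, 15.0000).
Jacobian J = [[-4·a - 1, 2·b], [4·a·b + b, 2·a^2 + a]].
At the point, J = [[11.0000, 2.0000], [-11.0000, 15.0000]] (det J = 187.0000).
Solving J·Δ = −F gives Δ = (1.0428, -0.2353).

(1.0428, -0.2353)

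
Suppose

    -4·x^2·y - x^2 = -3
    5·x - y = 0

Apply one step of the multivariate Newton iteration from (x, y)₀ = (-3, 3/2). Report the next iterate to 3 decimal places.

(0.870, 4.348)

At (-3, 3/2): F = (-60.000, -16.500).
Jacobian J = [[-8·x·y - 2·x, -4·x^2], [5, -1]].
At the point, J = [[42.000, -36.000], [5.000, -1.000]] (det J = 138.000).
Solving J·Δ = −F gives Δ = (3.870, 2.848).
Then the next iterate is (x, y)₁ = (0.870, 4.348).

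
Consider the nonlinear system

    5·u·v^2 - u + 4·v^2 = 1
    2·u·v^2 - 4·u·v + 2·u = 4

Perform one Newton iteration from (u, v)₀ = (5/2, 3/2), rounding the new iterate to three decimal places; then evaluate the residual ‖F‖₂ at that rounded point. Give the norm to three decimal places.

420.284

At (5/2, 3/2): F = (33.625, -2.750).
Jacobian J = [[5·v^2 - 1, 10·u·v + 8·v], [2·v^2 - 4·v + 2, 4·u·v - 4·u]].
At the point, J = [[10.250, 49.500], [0.500, 5.000]] (det J = 26.500).
Solving J·Δ = −F gives Δ = (-11.481, 1.698).
Then the next iterate is (u, v)₁ = (-8.981, 3.198).
Re-evaluating at (-8.981, 3.198): F = (-410.36278, -90.77809), so ‖F‖₂ = 420.284.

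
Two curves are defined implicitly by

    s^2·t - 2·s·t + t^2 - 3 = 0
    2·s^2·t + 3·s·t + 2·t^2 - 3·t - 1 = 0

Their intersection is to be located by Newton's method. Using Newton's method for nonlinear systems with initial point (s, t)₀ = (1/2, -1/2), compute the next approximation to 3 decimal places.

(1.713, -1.511)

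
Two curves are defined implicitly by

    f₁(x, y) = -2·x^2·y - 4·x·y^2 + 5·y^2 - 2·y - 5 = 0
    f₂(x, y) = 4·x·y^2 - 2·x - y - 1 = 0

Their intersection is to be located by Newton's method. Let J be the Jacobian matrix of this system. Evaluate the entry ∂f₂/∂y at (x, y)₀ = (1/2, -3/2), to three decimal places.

∂f₂/∂y = 8·x·y - 1.
At (1/2, -3/2) this is -7.000.

-7.000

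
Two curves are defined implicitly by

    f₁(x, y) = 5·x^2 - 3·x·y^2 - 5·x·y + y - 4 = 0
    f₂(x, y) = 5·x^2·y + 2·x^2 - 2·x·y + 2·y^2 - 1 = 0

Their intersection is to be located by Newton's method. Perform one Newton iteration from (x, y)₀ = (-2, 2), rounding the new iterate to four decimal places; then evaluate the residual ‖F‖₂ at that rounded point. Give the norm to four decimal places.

At (-2, 2): F = (62.0000, 63.0000).
Jacobian J = [[10·x - 3·y^2 - 5·y, -6·x·y - 5·x + 1], [10·x·y + 4·x - 2·y, 5·x^2 - 2·x + 4·y]].
At the point, J = [[-42.0000, 35.0000], [-52.0000, 32.0000]] (det J = 476.0000).
Solving J·Δ = −F gives Δ = (0.4643, -1.2143).
Then the next iterate is (x, y)₁ = (-1.5357, 0.7857).
Re-evaluating at (-1.5357, 0.7857): F = (17.454646, 16.629471), so ‖F‖₂ = 24.1082.

24.1082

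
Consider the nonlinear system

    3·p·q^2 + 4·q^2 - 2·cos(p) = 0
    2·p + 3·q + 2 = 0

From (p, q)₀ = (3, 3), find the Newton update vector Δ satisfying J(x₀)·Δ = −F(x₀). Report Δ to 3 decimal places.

(-13.068, 3.046)

At (3, 3): F = (118.97998, 17.000).
Jacobian J = [[3·q^2 + 2·sin(p), 6·p·q + 8·q], [2, 3]].
At the point, J = [[27.28224, 78.000], [2.000, 3.000]] (det J = -74.15328).
Solving J·Δ = −F gives Δ = (-13.068, 3.046).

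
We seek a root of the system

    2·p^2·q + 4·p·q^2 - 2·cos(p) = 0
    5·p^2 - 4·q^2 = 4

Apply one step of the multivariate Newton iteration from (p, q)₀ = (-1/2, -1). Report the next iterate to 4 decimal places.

(-0.4416, -0.1198)

At (-1/2, -1): F = (-4.255165, -6.7500).
Jacobian J = [[4·p·q + 4·q^2 + 2·sin(p), 2·p^2 + 8·p·q], [10·p, -8·q]].
At the point, J = [[5.041149, 4.5000], [-5.0000, 8.0000]] (det J = 62.829191).
Solving J·Δ = −F gives Δ = (0.0584, 0.8802).
Then the next iterate is (p, q)₁ = (-0.4416, -0.1198).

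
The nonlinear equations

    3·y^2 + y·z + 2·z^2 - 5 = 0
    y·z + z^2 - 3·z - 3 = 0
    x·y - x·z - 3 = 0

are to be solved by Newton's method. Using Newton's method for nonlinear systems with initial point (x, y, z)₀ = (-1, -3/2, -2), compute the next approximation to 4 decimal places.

(4.0906, -1.3205, -0.8658)

At (-1, -3/2, -2): F = (12.7500, 10.0000, -3.5000).
Jacobian J = [[0, 6·y + z, y + 4·z], [0, z, y + 2·z - 3], [y - z, x, -x]].
At the point, J = [[0.0000, -11.0000, -9.5000], [0.0000, -2.0000, -8.5000], [0.5000, -1.0000, 1.0000]] (det J = 37.2500).
Solving J·Δ = −F gives Δ = (5.0906, 0.1795, 1.1342).
Then the next iterate is (x, y, z)₁ = (4.0906, -1.3205, -0.8658).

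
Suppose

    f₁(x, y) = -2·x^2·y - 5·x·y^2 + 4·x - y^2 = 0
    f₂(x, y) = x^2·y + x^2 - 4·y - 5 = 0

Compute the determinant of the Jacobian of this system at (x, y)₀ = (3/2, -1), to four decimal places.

-8.7500

J = [[-4·x·y - 5·y^2 + 4, -2·x^2 - 10·x·y - 2·y], [2·x·y + 2·x, x^2 - 4]].
At the point, J = [[5.0000, 12.5000], [0.0000, -1.7500]].
det J = -8.7500.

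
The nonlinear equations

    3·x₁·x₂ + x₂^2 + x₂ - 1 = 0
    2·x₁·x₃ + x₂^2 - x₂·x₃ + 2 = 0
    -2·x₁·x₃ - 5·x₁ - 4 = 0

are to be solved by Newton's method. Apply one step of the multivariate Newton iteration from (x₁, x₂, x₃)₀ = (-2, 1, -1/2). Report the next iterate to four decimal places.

(-0.1905, 1.1429, 0.3095)

At (-2, 1, -1/2): F = (-5.0000, 5.5000, 4.0000).
Jacobian J = [[3·x₂, 3·x₁ + 2·x₂ + 1, 0], [2·x₃, 2·x₂ - x₃, 2·x₁ - x₂], [-2·x₃ - 5, 0, -2·x₁]].
At the point, J = [[3.0000, -3.0000, 0.0000], [-1.0000, 2.5000, -5.0000], [-4.0000, 0.0000, 4.0000]] (det J = -42.0000).
Solving J·Δ = −F gives Δ = (1.8095, 0.1429, 0.8095).
Then the next iterate is (x₁, x₂, x₃)₁ = (-0.1905, 1.1429, 0.3095).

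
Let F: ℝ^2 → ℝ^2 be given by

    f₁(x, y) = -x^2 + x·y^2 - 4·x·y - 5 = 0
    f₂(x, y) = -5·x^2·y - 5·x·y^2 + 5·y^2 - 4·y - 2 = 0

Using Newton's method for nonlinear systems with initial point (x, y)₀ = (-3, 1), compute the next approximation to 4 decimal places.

At (-3, 1): F = (-5.0000, -31.0000).
Jacobian J = [[-2·x + y^2 - 4·y, 2·x·y - 4·x], [-10·x·y - 5·y^2, -5·x^2 - 10·x·y + 10·y - 4]].
At the point, J = [[3.0000, 6.0000], [25.0000, -9.0000]] (det J = -177.0000).
Solving J·Δ = −F gives Δ = (1.3051, 0.1808).
Then the next iterate is (x, y)₁ = (-1.6949, 1.1808).

(-1.6949, 1.1808)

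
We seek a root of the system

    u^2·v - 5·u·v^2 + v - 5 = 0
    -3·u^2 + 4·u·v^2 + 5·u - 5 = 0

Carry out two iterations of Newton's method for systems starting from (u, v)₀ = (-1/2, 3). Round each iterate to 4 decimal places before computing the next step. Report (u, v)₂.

At (-1/2, 3): F = (21.2500, -26.2500).
Jacobian J = [[2·u·v - 5·v^2, u^2 - 10·u·v + 1], [-6·u + 4·v^2 + 5, 8·u·v]].
At the point, J = [[-48.0000, 16.2500], [44.0000, -12.0000]] (det J = -139.0000).
Solving J·Δ = −F gives Δ = (1.2343, 2.3381).
Then the next iterate is (u, v)₁ = (0.7343, 5.3381).
Round to (0.7343, 5.3381) and repeat: F = (-101.404152, 80.750340), J = [[-134.637024, -37.658472], [114.575446, 31.358135]].
Δ = (1.4974, -8.0461), so (u, v)₂ = (2.2317, -2.7080).

(2.2317, -2.7080)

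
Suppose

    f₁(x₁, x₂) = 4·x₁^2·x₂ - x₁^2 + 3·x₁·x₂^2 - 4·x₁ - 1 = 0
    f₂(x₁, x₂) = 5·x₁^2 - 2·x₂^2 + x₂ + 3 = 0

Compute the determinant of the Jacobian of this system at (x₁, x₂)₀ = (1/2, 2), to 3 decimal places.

-140.000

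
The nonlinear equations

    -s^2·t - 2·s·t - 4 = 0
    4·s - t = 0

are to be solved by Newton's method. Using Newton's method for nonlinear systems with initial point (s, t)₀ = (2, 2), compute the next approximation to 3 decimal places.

(0.455, 1.818)

At (2, 2): F = (-20.000, 6.000).
Jacobian J = [[-2·s·t - 2·t, -s^2 - 2·s], [4, -1]].
At the point, J = [[-12.000, -8.000], [4.000, -1.000]] (det J = 44.000).
Solving J·Δ = −F gives Δ = (-1.545, -0.182).
Then the next iterate is (s, t)₁ = (0.455, 1.818).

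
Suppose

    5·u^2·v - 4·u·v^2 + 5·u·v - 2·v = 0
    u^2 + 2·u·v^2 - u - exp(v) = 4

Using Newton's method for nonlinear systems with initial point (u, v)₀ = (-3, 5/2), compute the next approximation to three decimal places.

At (-3, 5/2): F = (145.000, -41.68249).
Jacobian J = [[10·u·v - 4·v^2 + 5·v, 5·u^2 - 8·u·v + 5·u - 2], [2·u + 2·v^2 - 1, 4·u·v - exp(v)]].
At the point, J = [[-87.500, 88.000], [5.500, -42.18249]] (det J = 3206.96822).
Solving J·Δ = −F gives Δ = (0.763, -0.889).
Then the next iterate is (u, v)₁ = (-2.237, 1.611).

(-2.237, 1.611)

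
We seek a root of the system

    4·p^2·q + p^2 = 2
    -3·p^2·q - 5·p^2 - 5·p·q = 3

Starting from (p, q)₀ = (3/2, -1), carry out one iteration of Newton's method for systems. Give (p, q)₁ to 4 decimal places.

(0.5915, -0.9362)

At (3/2, -1): F = (-8.7500, 0.0000).
Jacobian J = [[8·p·q + 2·p, 4·p^2], [-6·p·q - 10·p - 5·q, -3·p^2 - 5·p]].
At the point, J = [[-9.0000, 9.0000], [-1.0000, -14.2500]] (det J = 137.2500).
Solving J·Δ = −F gives Δ = (-0.9085, 0.0638).
Then the next iterate is (p, q)₁ = (0.5915, -0.9362).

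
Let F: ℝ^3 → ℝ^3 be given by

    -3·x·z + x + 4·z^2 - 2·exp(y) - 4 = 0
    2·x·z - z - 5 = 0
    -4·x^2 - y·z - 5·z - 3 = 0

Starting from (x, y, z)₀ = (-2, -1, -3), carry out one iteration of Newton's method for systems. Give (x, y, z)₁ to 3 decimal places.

(-1.226, -1.368, -1.929)

At (-2, -1, -3): F = (11.26424, 10.000, -7.000).
Jacobian J = [[-3·z + 1, -2·exp(y), -3·x + 8·z], [2·z, 0, 2·x - 1], [-8·x, -z, -y - 5]].
At the point, J = [[10.000, -0.73576, -18.000], [-6.000, 0.000, -5.000], [16.000, 3.000, -4.000]] (det J = 550.51892).
Solving J·Δ = −F gives Δ = (0.774, -0.368, 1.071).
Then the next iterate is (x, y, z)₁ = (-1.226, -1.368, -1.929).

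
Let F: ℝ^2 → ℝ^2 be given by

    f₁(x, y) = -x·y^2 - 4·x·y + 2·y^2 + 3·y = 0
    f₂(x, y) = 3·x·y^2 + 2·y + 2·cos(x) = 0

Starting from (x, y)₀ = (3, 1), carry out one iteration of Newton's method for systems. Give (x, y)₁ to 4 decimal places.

At (3, 1): F = (-10.0000, 9.020015).
Jacobian J = [[-y^2 - 4·y, -2·x·y - 4·x + 4·y + 3], [3·y^2 - 2·sin(x), 6·x·y + 2]].
At the point, J = [[-5.0000, -11.0000], [2.717760, 20.0000]] (det J = -70.104640).
Solving J·Δ = −F gives Δ = (-1.4376, -0.2557).
Then the next iterate is (x, y)₁ = (1.5624, 0.7443).

(1.5624, 0.7443)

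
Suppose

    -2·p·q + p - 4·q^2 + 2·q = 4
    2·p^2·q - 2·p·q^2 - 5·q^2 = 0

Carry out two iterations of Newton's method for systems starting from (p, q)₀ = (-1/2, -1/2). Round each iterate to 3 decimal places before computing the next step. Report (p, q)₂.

At (-1/2, -1/2): F = (-7.000, -1.250).
Jacobian J = [[-2·q + 1, -2·p - 8·q + 2], [4·p·q - 2·q^2, 2·p^2 - 4·p·q - 10·q]].
At the point, J = [[2.000, 7.000], [0.500, 4.500]] (det J = 5.500).
Solving J·Δ = −F gives Δ = (4.136, -0.182).
Then the next iterate is (p, q)₁ = (3.636, -0.682).
Round to (3.636, -0.682) and repeat: F = (1.37101, -23.74076), J = [[2.364, 0.184], [-10.84926, 43.180]].
Δ = (-0.611, 0.396), so (p, q)₂ = (3.025, -0.286).

(3.025, -0.286)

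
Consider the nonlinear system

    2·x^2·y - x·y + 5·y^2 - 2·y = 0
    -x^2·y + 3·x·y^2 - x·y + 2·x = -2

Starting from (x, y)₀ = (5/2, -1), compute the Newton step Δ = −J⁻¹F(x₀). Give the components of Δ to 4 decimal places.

(-0.4995, 0.7476)

At (5/2, -1): F = (-3.0000, 23.2500).
Jacobian J = [[4·x·y - y, 2·x^2 - x + 10·y - 2], [-2·x·y + 3·y^2 - y + 2, -x^2 + 6·x·y - x]].
At the point, J = [[-9.0000, -2.0000], [11.0000, -23.7500]] (det J = 235.7500).
Solving J·Δ = −F gives Δ = (-0.4995, 0.7476).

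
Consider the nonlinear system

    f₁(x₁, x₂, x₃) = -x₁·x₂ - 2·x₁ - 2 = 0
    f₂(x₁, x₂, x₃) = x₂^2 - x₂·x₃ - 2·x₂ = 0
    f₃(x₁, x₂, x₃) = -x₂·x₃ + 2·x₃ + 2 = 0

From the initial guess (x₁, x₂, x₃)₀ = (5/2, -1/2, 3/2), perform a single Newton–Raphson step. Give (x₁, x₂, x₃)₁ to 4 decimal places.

At (5/2, -1/2, 3/2): F = (-5.7500, 2.0000, 5.7500).
Jacobian J = [[-x₂ - 2, -x₁, 0], [0, 2·x₂ - x₃ - 2, -x₂], [0, -x₃, -x₂ + 2]].
At the point, J = [[-1.5000, -2.5000, 0.0000], [0.0000, -4.5000, 0.5000], [0.0000, -1.5000, 2.5000]] (det J = 15.7500).
Solving J·Δ = −F gives Δ = (-4.1706, 0.2024, -2.1786).
Then the next iterate is (x₁, x₂, x₃)₁ = (-1.6706, -0.2976, -0.6786).

(-1.6706, -0.2976, -0.6786)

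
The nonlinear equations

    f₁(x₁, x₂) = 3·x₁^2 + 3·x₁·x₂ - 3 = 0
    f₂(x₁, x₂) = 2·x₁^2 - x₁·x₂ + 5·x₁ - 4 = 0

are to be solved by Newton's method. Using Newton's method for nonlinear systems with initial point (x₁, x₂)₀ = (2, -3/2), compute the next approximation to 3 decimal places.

(1.000, -0.250)

At (2, -3/2): F = (0.000, 17.000).
Jacobian J = [[6·x₁ + 3·x₂, 3·x₁], [4·x₁ - x₂ + 5, -x₁]].
At the point, J = [[7.500, 6.000], [14.500, -2.000]] (det J = -102.000).
Solving J·Δ = −F gives Δ = (-1.000, 1.250).
Then the next iterate is (x₁, x₂)₁ = (1.000, -0.250).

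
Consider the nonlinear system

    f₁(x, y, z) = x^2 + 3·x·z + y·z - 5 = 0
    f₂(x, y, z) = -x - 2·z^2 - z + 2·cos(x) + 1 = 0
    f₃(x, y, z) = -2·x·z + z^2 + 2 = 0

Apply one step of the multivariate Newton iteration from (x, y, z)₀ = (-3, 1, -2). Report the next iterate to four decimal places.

(-1.8436, 1.3129, -1.3129)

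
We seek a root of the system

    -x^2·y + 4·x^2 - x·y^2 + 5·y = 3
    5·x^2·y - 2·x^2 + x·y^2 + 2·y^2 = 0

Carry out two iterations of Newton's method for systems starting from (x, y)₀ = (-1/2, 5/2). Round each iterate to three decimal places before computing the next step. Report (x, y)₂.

(0.428, 0.590)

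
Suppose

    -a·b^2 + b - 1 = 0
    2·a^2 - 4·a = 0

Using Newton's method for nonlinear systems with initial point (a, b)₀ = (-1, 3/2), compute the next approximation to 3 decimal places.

At (-1, 3/2): F = (2.750, 6.000).
Jacobian J = [[-b^2, -2·a·b + 1], [4·a - 4, 0]].
At the point, J = [[-2.250, 4.000], [-8.000, 0.000]] (det J = 32.000).
Solving J·Δ = −F gives Δ = (0.750, -0.266).
Then the next iterate is (a, b)₁ = (-0.250, 1.234).

(-0.250, 1.234)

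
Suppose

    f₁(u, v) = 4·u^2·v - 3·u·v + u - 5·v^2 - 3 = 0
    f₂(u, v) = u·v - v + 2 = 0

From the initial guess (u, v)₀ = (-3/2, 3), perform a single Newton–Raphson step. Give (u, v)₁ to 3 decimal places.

(-1.072, 1.313)

At (-3/2, 3): F = (-9.000, -5.500).
Jacobian J = [[8·u·v - 3·v + 1, 4·u^2 - 3·u - 10·v], [v, u - 1]].
At the point, J = [[-44.000, -16.500], [3.000, -2.500]] (det J = 159.500).
Solving J·Δ = −F gives Δ = (0.428, -1.687).
Then the next iterate is (u, v)₁ = (-1.072, 1.313).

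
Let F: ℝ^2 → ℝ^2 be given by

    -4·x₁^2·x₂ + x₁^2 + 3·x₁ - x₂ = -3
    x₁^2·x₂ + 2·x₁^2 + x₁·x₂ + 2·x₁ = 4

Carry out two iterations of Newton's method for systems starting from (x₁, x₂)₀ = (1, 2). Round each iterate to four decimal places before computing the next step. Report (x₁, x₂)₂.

At (1, 2): F = (-3.0000, 4.0000).
Jacobian J = [[-8·x₁·x₂ + 2·x₁ + 3, -4·x₁^2 - 1], [2·x₁·x₂ + 4·x₁ + x₂ + 2, x₁^2 + x₁]].
At the point, J = [[-11.0000, -5.0000], [12.0000, 2.0000]] (det J = 38.0000).
Solving J·Δ = −F gives Δ = (-0.3684, 0.2105).
Then the next iterate is (x₁, x₂)₁ = (0.6316, 2.2105).
Round to (0.6316, 2.2105) and repeat: F = (-0.444019, 0.338998), J = [[-6.906014, -2.595674], [9.529204, 1.030519]].
Δ = (-0.0240, -0.1073), so (x₁, x₂)₂ = (0.6076, 2.1032).

(0.6076, 2.1032)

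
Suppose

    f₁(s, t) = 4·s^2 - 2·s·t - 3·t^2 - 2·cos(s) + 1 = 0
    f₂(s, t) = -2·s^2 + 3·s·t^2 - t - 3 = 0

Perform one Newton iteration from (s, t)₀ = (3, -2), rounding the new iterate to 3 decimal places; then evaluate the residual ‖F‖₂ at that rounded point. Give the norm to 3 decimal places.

9.108

At (3, -2): F = (38.97998, 17.000).
Jacobian J = [[8·s - 2·t + 2·sin(s), -2·s - 6·t], [-4·s + 3·t^2, 6·s·t - 1]].
At the point, J = [[28.28224, 6.000], [0.000, -37.000]] (det J = -1046.44288).
Solving J·Δ = −F gives Δ = (-1.476, 0.459).
Then the next iterate is (s, t)₁ = (1.524, -1.541).
Re-evaluating at (1.524, -1.541): F = (7.76967, 4.75289), so ‖F‖₂ = 9.108.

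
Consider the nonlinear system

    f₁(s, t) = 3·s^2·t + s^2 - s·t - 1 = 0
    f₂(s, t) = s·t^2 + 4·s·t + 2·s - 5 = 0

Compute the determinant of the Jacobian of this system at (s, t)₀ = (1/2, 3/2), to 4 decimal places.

J = [[6·s·t + 2·s - t, 3·s^2 - s], [t^2 + 4·t + 2, 2·s·t + 4·s]].
At the point, J = [[4.0000, 0.2500], [10.2500, 3.5000]].
det J = 11.4375.

11.4375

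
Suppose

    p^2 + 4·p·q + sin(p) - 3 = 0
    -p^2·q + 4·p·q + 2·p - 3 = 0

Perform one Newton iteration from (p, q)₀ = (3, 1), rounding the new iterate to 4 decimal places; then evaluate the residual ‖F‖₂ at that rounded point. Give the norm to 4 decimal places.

At (3, 1): F = (18.141120, 6.0000).
Jacobian J = [[2·p + 4·q + cos(p), 4·p], [-2·p·q + 4·q + 2, -p^2 + 4·p]].
At the point, J = [[9.010008, 12.0000], [0.0000, 3.0000]] (det J = 27.030023).
Solving J·Δ = −F gives Δ = (0.6503, -2.0000).
Then the next iterate is (p, q)₁ = (3.6503, -1.0000).
Re-evaluating at (3.6503, -1.0000): F = (-4.763559, 3.024090), so ‖F‖₂ = 5.6424.

5.6424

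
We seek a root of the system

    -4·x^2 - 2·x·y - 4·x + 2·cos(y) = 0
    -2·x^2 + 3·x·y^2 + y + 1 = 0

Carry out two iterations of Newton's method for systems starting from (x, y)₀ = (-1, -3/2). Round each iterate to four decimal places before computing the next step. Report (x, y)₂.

(-3.6580, 5.1334)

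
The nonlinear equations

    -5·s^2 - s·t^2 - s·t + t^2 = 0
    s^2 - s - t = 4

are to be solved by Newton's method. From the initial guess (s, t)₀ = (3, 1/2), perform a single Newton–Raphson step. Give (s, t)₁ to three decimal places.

At (3, 1/2): F = (-47.000, 1.500).
Jacobian J = [[-10·s - t^2 - t, -2·s·t - s + 2·t], [2·s - 1, -1]].
At the point, J = [[-30.750, -5.000], [5.000, -1.000]] (det J = 55.750).
Solving J·Δ = −F gives Δ = (-0.978, -3.388).
Then the next iterate is (s, t)₁ = (2.022, -2.888).

(2.022, -2.888)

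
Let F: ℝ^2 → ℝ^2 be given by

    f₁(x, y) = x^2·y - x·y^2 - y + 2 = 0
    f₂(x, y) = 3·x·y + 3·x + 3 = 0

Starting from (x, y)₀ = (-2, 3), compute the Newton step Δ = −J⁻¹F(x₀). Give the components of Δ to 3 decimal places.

(2.611, 1.722)

At (-2, 3): F = (29.000, -21.000).
Jacobian J = [[2·x·y - y^2, x^2 - 2·x·y - 1], [3·y + 3, 3·x]].
At the point, J = [[-21.000, 15.000], [12.000, -6.000]] (det J = -54.000).
Solving J·Δ = −F gives Δ = (2.611, 1.722).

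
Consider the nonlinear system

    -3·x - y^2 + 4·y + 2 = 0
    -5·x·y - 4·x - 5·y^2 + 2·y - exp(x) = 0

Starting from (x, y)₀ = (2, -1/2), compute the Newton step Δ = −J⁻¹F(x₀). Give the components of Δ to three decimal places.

At (2, -1/2): F = (-6.250, -12.63906).
Jacobian J = [[-3, -2·y + 4], [-5·y - exp(x) - 4, -5·x - 10·y + 2]].
At the point, J = [[-3.000, 5.000], [-8.88906, -3.000]] (det J = 53.44528).
Solving J·Δ = −F gives Δ = (-1.533, 0.330).

(-1.533, 0.330)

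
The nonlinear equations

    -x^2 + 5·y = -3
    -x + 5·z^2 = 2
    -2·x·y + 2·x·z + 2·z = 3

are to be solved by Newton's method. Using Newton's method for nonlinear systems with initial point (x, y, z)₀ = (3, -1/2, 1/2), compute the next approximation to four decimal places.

(2.9444, 1.1333, 1.2389)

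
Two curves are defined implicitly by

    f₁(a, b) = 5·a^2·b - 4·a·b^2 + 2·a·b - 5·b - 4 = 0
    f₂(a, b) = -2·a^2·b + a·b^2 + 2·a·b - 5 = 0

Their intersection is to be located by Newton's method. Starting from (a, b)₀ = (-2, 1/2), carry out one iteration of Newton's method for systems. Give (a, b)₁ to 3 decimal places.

At (-2, 1/2): F = (3.500, -11.500).
Jacobian J = [[10·a·b - 4·b^2 + 2·b, 5·a^2 - 8·a·b + 2·a - 5], [-4·a·b + b^2 + 2·b, -2·a^2 + 2·a·b + 2·a]].
At the point, J = [[-10.000, 19.000], [5.250, -14.000]] (det J = 40.250).
Solving J·Δ = −F gives Δ = (-4.211, -2.401).
Then the next iterate is (a, b)₁ = (-6.211, -1.901).

(-6.211, -1.901)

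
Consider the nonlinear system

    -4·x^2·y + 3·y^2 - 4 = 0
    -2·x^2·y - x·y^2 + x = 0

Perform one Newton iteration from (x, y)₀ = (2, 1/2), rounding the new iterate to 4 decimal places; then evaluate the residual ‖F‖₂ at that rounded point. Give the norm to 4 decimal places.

At (2, 1/2): F = (-11.2500, -2.5000).
Jacobian J = [[-8·x·y, -4·x^2 + 6·y], [-4·x·y - y^2 + 1, -2·x^2 - 2·x·y]].
At the point, J = [[-8.0000, -13.0000], [-3.2500, -10.0000]] (det J = 37.7500).
Solving J·Δ = −F gives Δ = (-2.1192, 0.4387).
Then the next iterate is (x, y)₁ = (-0.1192, 0.9387).
Re-evaluating at (-0.1192, 0.9387): F = (-1.409878, -0.040841), so ‖F‖₂ = 1.4105.

1.4105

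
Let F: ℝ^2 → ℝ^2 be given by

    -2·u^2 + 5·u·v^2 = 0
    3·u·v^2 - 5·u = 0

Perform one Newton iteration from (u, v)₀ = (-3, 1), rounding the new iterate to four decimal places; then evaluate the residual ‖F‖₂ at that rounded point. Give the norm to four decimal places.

At (-3, 1): F = (-33.0000, 6.0000).
Jacobian J = [[-4·u + 5·v^2, 10·u·v], [3·v^2 - 5, 6·u·v]].
At the point, J = [[17.0000, -30.0000], [-2.0000, -18.0000]] (det J = -366.0000).
Solving J·Δ = −F gives Δ = (2.1148, 0.0984).
Then the next iterate is (u, v)₁ = (-0.8852, 1.0984).
Re-evaluating at (-0.8852, 1.0984): F = (-6.907050, 1.222065), so ‖F‖₂ = 7.0143.

7.0143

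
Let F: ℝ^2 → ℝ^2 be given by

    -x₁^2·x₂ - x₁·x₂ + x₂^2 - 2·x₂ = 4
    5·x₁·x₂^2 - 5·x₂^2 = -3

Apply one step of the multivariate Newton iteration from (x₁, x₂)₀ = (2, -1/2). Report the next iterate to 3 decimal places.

(31.600, 7.750)

At (2, -1/2): F = (0.250, 4.250).
Jacobian J = [[-2·x₁·x₂ - x₂, -x₁^2 - x₁ + 2·x₂ - 2], [5·x₂^2, 10·x₁·x₂ - 10·x₂]].
At the point, J = [[2.500, -9.000], [1.250, -5.000]] (det J = -1.250).
Solving J·Δ = −F gives Δ = (29.600, 8.250).
Then the next iterate is (x₁, x₂)₁ = (31.600, 7.750).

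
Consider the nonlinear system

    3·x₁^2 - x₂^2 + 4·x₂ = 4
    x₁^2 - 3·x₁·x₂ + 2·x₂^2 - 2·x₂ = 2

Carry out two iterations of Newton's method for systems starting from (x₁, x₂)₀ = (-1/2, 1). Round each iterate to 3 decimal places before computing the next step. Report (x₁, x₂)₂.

At (-1/2, 1): F = (-0.250, -0.250).
Jacobian J = [[6·x₁, -2·x₂ + 4], [2·x₁ - 3·x₂, -3·x₁ + 4·x₂ - 2]].
At the point, J = [[-3.000, 2.000], [-4.000, 3.500]] (det J = -2.500).
Solving J·Δ = −F gives Δ = (-0.150, -0.100).
Then the next iterate is (x₁, x₂)₁ = (-0.650, 0.900).
Round to (-0.650, 0.900) and repeat: F = (0.05750, -0.00250), J = [[-3.900, 2.200], [-4.000, 3.550]].
Δ = (0.042, 0.048), so (x₁, x₂)₂ = (-0.608, 0.948).

(-0.608, 0.948)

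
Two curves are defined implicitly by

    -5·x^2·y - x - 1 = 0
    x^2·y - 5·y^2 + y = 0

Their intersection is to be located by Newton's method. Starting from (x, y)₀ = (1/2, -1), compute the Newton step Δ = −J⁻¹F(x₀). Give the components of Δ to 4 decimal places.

(0.2429, 0.5771)

At (1/2, -1): F = (-0.2500, -6.2500).
Jacobian J = [[-10·x·y - 1, -5·x^2], [2·x·y, x^2 - 10·y + 1]].
At the point, J = [[4.0000, -1.2500], [-1.0000, 11.2500]] (det J = 43.7500).
Solving J·Δ = −F gives Δ = (0.2429, 0.5771).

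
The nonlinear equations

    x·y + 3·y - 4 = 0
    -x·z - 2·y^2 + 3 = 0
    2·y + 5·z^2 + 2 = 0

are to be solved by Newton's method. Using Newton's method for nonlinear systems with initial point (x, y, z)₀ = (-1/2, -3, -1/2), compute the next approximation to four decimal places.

At (-1/2, -3, -1/2): F = (-11.5000, -15.2500, -2.7500).
Jacobian J = [[y, x + 3, 0], [-z, -4·y, -x], [0, 2, 10·z]].
At the point, J = [[-3.0000, 2.5000, 0.0000], [0.5000, 12.0000, 0.5000], [0.0000, 2.0000, -5.0000]] (det J = 189.2500).
Solving J·Δ = −F gives Δ = (-2.6813, 1.3824, 0.0030).
Then the next iterate is (x, y, z)₁ = (-3.1813, -1.6176, -0.4970).

(-3.1813, -1.6176, -0.4970)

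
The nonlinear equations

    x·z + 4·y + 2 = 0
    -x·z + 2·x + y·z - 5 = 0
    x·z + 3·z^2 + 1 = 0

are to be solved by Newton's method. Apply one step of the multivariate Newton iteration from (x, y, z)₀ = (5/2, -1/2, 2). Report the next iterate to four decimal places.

At (5/2, -1/2, 2): F = (5.0000, -6.0000, 18.0000).
Jacobian J = [[z, 4, x], [-z + 2, z, -x + y], [z, 0, x + 6·z]].
At the point, J = [[2.0000, 4.0000, 2.5000], [0.0000, 2.0000, -3.0000], [2.0000, 0.0000, 14.5000]] (det J = 24.0000).
Solving J·Δ = −F gives Δ = (-7.7917, 2.7500, -0.1667).
Then the next iterate is (x, y, z)₁ = (-5.2917, 2.2500, 1.8333).

(-5.2917, 2.2500, 1.8333)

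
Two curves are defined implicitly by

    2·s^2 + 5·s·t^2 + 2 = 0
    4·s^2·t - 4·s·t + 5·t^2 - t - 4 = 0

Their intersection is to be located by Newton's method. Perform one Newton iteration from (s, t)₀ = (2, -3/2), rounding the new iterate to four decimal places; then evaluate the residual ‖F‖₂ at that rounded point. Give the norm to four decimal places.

10.8737

At (2, -3/2): F = (32.5000, -3.2500).
Jacobian J = [[4·s + 5·t^2, 10·s·t], [8·s·t - 4·t, 4·s^2 - 4·s + 10·t - 1]].
At the point, J = [[19.2500, -30.0000], [-18.0000, -8.0000]] (det J = -694.0000).
Solving J·Δ = −F gives Δ = (-0.5151, 0.7528).
Then the next iterate is (s, t)₁ = (1.4849, -0.7472).
Re-evaluating at (1.4849, -0.7472): F = (10.555013, -2.613281), so ‖F‖₂ = 10.8737.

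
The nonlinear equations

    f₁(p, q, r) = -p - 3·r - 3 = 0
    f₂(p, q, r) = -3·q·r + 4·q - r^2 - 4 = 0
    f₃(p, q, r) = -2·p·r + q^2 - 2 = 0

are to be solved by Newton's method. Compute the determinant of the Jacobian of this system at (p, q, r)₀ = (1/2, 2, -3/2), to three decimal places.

J = [[-1, 0, -3], [0, -3·r + 4, -3·q - 2·r], [-2·r, 2·q, -2·p]].
At the point, J = [[-1.000, 0.000, -3.000], [0.000, 8.500, -3.000], [3.000, 4.000, -1.000]].
det J = 73.000.

73.000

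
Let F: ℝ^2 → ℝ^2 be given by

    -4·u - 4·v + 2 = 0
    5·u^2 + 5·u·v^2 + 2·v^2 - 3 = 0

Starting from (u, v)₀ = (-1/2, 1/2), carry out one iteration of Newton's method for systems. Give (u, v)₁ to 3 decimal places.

At (-1/2, 1/2): F = (2.000, -1.875).
Jacobian J = [[-4, -4], [10·u + 5·v^2, 10·u·v + 4·v]].
At the point, J = [[-4.000, -4.000], [-3.750, -0.500]] (det J = -13.000).
Solving J·Δ = −F gives Δ = (-0.654, 1.154).
Then the next iterate is (u, v)₁ = (-1.154, 1.654).

(-1.154, 1.654)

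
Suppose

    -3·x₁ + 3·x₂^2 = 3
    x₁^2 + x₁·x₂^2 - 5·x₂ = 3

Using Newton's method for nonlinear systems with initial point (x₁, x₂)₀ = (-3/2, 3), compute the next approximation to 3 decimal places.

At (-3/2, 3): F = (28.500, -29.250).
Jacobian J = [[-3, 6·x₂], [2·x₁ + x₂^2, 2·x₁·x₂ - 5]].
At the point, J = [[-3.000, 18.000], [6.000, -14.000]] (det J = -66.000).
Solving J·Δ = −F gives Δ = (1.932, -1.261).
Then the next iterate is (x₁, x₂)₁ = (0.432, 1.739).

(0.432, 1.739)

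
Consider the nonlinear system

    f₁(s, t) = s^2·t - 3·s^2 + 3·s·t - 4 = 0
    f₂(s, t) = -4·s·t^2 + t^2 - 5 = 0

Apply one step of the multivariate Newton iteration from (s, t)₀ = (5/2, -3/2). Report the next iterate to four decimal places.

At (5/2, -3/2): F = (-43.3750, -25.2500).
Jacobian J = [[2·s·t - 6·s + 3·t, s^2 + 3·s], [-4·t^2, -8·s·t + 2·t]].
At the point, J = [[-27.0000, 13.7500], [-9.0000, 27.0000]] (det J = -605.2500).
Solving J·Δ = −F gives Δ = (-1.3613, 0.4814).
Then the next iterate is (s, t)₁ = (1.1387, -1.0186).

(1.1387, -1.0186)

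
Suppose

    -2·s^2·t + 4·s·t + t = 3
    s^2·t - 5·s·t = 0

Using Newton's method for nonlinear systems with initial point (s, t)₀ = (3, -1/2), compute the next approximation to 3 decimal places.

At (3, -1/2): F = (-0.500, 3.000).
Jacobian J = [[-4·s·t + 4·t, -2·s^2 + 4·s + 1], [2·s·t - 5·t, s^2 - 5·s]].
At the point, J = [[4.000, -5.000], [-0.500, -6.000]] (det J = -26.500).
Solving J·Δ = −F gives Δ = (0.679, 0.443).
Then the next iterate is (s, t)₁ = (3.679, -0.057).

(3.679, -0.057)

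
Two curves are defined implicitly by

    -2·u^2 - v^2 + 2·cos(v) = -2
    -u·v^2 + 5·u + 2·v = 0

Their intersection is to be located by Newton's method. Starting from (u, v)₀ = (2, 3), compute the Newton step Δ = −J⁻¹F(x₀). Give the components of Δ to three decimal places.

At (2, 3): F = (-16.97998, -2.000).
Jacobian J = [[-4·u, -2·v - 2·sin(v)], [-v^2 + 5, -2·u·v + 2]].
At the point, J = [[-8.000, -6.28224], [-4.000, -10.000]] (det J = 54.87104).
Solving J·Δ = −F gives Δ = (-2.866, 0.946).

(-2.866, 0.946)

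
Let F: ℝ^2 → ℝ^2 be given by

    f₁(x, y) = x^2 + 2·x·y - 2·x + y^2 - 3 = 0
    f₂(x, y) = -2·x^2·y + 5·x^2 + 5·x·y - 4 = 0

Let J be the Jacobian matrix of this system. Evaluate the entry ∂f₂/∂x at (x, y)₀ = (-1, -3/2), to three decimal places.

∂f₂/∂x = -4·x·y + 10·x + 5·y.
At (-1, -3/2) this is -23.500.

-23.500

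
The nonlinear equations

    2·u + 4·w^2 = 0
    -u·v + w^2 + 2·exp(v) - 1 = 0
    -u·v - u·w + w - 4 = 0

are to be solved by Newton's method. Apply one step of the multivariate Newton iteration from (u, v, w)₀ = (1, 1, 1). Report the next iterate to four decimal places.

(-0.8554, -0.2892, 0.7138)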